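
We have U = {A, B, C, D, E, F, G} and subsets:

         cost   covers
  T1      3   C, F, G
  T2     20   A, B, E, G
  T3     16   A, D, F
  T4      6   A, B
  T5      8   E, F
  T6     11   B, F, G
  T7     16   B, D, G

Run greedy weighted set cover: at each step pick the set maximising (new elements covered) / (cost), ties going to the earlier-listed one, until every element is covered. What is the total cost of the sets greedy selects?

Pick 1: T1 adds 3 new (C, F, G) at cost 3 (ratio 3/3).
Pick 2: T4 adds 2 new (A, B) at cost 6 (ratio 2/6).
Pick 3: T5 adds 1 new (E) at cost 8 (ratio 1/8).
Pick 4: T3 adds 1 new (D) at cost 16 (ratio 1/16).
Greedy total cost: 3 + 6 + 8 + 16 = 33.

33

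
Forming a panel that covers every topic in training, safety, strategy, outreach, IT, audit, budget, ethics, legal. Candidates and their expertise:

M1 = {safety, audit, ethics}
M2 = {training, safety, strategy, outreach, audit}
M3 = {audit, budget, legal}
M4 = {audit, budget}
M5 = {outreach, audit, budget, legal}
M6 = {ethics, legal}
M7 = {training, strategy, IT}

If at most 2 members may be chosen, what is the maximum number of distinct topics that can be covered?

7

Choosing M2, M3 covers {training, safety, strategy, outreach, audit, budget, legal} — 7 topics.
No choice of 2 members does better; here IT, ethics are left uncovered.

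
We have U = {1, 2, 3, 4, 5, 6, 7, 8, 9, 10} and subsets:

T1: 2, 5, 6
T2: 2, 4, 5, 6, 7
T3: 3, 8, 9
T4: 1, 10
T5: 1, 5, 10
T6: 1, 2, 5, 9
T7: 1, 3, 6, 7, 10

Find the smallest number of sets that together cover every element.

T2, T3, T4 together cover {1, 2, 3, 4, 5, 6, 7, 8, 9, 10} — every element.
No 2 of the 7 sets cover everything (all 21 pairs fall short), so 3 is minimum.

3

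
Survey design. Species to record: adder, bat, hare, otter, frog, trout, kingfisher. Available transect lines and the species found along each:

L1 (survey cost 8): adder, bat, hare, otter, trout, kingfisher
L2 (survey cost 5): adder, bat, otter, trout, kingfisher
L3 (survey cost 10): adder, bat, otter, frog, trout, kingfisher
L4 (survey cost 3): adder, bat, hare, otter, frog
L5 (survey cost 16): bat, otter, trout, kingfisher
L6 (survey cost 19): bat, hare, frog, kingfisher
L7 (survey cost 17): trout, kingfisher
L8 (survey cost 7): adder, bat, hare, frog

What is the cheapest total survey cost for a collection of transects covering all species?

8

L2, L4 cover every species at survey cost 5 + 3 = 8.
Any cover uses at least 2 transects; among all covering selections none totals below 8.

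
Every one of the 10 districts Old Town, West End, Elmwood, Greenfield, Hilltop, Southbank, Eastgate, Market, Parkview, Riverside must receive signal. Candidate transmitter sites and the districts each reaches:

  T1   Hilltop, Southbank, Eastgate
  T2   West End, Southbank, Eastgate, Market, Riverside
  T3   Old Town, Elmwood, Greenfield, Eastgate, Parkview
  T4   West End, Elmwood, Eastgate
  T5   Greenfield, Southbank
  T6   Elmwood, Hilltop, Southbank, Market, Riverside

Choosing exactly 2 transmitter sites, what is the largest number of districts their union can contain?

Choosing T2, T3 covers {Old Town, West End, Elmwood, Greenfield, Southbank, Eastgate, Market, Parkview, Riverside} — 9 districts.
No choice of 2 transmitter sites does better; here Hilltop is left uncovered.

9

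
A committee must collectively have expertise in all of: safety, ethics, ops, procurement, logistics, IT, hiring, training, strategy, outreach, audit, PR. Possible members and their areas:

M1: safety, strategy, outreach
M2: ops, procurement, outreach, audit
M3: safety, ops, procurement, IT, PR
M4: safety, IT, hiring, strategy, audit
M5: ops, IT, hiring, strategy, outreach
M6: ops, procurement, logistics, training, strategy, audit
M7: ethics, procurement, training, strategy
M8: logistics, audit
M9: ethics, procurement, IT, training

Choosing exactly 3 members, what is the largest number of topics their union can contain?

11

Choosing M3, M5, M6 covers {safety, ops, procurement, logistics, IT, hiring, training, strategy, outreach, audit, PR} — 11 topics.
No choice of 3 members does better; here ethics is left uncovered.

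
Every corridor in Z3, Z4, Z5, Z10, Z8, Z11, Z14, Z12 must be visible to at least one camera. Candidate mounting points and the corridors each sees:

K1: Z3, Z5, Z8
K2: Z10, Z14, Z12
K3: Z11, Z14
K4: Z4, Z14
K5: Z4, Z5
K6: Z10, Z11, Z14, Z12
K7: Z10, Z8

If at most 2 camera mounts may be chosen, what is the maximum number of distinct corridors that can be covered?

7

Choosing K1, K6 covers {Z3, Z5, Z10, Z8, Z11, Z14, Z12} — 7 corridors.
No choice of 2 camera mounts does better; here Z4 is left uncovered.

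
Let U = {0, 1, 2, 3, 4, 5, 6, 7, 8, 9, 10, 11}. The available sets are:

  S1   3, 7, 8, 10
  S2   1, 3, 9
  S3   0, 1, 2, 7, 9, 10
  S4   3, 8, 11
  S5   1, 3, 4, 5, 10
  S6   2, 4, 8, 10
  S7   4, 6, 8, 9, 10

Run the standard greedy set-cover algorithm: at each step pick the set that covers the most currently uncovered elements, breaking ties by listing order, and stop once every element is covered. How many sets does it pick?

Pick 1: S3 covers 6 new elements (0, 1, 2, 7, 9, 10).
Pick 2: S4 covers 3 new elements (3, 8, 11).
Pick 3: S5 covers 2 new elements (4, 5).
Pick 4: S7 covers 1 new elements (6).
Greedy uses 4 sets.

4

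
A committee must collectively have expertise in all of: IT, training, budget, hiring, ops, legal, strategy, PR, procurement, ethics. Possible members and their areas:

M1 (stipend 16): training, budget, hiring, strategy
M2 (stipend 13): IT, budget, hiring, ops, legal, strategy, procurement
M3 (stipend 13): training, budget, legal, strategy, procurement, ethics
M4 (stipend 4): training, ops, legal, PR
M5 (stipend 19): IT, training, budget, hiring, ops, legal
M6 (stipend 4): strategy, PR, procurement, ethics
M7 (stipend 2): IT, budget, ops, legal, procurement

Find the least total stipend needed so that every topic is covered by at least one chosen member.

21

M2, M4, M6 cover every topic at stipend 13 + 4 + 4 = 21.
Any cover uses at least 2 members; among all covering selections none totals below 21.
Greedy by coverage-per-stipend would pick M7, M6, M4, M2 for 23 — worse than the optimum 21.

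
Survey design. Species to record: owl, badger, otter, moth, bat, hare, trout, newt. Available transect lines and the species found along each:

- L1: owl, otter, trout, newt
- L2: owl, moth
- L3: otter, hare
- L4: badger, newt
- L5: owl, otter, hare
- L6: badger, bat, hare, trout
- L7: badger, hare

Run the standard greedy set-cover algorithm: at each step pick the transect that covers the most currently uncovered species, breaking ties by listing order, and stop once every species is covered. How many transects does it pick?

Pick 1: L1 covers 4 new species (owl, otter, trout, newt).
Pick 2: L6 covers 3 new species (badger, bat, hare).
Pick 3: L2 covers 1 new species (moth).
Greedy uses 3 transects.

3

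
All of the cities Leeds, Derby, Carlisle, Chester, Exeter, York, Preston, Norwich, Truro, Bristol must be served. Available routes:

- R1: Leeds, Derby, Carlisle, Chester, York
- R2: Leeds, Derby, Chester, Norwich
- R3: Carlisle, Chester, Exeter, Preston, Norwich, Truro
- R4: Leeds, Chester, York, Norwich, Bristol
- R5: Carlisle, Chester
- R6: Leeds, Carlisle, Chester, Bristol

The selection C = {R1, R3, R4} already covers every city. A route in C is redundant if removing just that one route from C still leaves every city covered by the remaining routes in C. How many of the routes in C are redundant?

0

Drop R1: Derby uncovered — not redundant.
Drop R3: Exeter, Preston, Truro uncovered — not redundant.
Drop R4: Bristol uncovered — not redundant.
None of the routes in C is redundant.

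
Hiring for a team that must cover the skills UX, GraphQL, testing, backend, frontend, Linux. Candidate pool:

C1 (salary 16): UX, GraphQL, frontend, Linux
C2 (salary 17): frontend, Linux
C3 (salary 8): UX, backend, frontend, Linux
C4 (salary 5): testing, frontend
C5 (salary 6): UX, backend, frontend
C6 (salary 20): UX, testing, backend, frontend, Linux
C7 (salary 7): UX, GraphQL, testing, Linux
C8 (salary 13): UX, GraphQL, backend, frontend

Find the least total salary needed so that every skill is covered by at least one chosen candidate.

13

C5, C7 cover every skill at salary 6 + 7 = 13.
Any cover uses at least 2 candidates; among all covering selections none totals below 13.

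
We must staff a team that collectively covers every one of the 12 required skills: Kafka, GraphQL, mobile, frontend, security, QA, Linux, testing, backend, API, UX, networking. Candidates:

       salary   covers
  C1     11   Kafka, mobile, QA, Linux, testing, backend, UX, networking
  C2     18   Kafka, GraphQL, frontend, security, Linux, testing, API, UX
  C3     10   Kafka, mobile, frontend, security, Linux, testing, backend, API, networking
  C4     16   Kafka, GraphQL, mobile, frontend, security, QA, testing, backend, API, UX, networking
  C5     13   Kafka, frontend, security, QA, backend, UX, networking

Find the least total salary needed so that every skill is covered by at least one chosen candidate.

C3, C4 cover every skill at salary 10 + 16 = 26.
Any cover uses at least 2 candidates; among all covering selections none totals below 26.

26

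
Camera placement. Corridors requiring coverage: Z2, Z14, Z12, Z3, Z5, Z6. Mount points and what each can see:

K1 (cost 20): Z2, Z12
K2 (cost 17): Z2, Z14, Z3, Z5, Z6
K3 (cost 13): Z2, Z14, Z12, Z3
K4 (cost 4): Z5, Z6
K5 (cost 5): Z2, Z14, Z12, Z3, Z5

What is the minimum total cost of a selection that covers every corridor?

9

K4, K5 cover every corridor at cost 4 + 5 = 9.
Any cover uses at least 2 camera mounts; among all covering selections none totals below 9.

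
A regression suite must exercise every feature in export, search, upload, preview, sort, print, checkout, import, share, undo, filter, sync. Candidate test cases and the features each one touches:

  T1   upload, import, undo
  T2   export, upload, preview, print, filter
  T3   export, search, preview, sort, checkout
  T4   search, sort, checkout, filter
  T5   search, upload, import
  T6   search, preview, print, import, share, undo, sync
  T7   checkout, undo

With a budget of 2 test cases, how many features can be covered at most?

Choosing T2, T6 covers {export, search, upload, preview, print, import, share, undo, filter, sync} — 10 features.
No choice of 2 test cases does better; here sort, checkout are left uncovered.

10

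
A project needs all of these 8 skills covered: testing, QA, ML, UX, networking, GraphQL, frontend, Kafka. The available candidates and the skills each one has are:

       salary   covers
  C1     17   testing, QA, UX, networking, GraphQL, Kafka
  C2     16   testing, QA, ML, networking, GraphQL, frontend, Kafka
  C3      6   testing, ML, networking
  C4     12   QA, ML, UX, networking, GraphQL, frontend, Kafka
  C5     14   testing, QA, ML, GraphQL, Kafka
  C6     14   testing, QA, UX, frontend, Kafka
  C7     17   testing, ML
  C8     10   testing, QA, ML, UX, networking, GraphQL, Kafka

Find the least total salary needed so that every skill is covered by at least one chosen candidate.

C3, C4 cover every skill at salary 6 + 12 = 18.
Any cover uses at least 2 candidates; among all covering selections none totals below 18.

18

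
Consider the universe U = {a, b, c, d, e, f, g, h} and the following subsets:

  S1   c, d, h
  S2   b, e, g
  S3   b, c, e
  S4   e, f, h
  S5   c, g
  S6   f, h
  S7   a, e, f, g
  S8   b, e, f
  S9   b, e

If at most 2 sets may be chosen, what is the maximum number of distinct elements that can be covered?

7

Choosing S1, S7 covers {a, c, d, e, f, g, h} — 7 elements.
No choice of 2 sets does better; here b is left uncovered.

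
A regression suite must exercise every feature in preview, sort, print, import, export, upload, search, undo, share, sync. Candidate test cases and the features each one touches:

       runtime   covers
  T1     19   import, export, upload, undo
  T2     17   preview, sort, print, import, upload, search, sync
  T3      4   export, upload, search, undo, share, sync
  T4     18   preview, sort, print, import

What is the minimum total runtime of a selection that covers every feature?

21

T2, T3 cover every feature at runtime 17 + 4 = 21.
Any cover uses at least 2 test cases; among all covering selections none totals below 21.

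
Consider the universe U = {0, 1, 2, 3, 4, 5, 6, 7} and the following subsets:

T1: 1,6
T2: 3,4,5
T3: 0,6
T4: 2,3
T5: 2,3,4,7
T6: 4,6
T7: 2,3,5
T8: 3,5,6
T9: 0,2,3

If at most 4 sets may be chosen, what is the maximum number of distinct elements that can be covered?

Choosing T1, T2, T3, T5 covers {0, 1, 2, 3, 4, 5, 6, 7} — 8 elements.
That is all 8 elements.

8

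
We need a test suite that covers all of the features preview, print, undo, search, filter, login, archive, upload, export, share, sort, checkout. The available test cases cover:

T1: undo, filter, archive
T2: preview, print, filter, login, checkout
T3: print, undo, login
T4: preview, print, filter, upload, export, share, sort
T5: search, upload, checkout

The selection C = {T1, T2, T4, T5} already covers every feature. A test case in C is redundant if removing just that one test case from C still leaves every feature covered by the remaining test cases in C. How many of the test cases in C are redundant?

Drop T1: undo, archive uncovered — not redundant.
Drop T2: login uncovered — not redundant.
Drop T4: export, share, sort uncovered — not redundant.
Drop T5: search uncovered — not redundant.
None of the test cases in C is redundant.

0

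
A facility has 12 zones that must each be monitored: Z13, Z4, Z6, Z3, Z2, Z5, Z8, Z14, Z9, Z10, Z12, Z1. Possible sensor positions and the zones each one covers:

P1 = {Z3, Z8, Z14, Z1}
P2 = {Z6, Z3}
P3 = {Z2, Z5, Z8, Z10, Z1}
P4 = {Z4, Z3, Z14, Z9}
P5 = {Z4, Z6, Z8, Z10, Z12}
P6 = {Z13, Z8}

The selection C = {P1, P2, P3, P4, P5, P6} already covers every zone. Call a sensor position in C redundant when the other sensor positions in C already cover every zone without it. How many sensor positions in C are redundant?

Drop P1: the rest still cover every zone — redundant.
Drop P2: the rest still cover every zone — redundant.
Drop P3: Z2, Z5 uncovered — not redundant.
Drop P4: Z9 uncovered — not redundant.
Drop P5: Z12 uncovered — not redundant.
Drop P6: Z13 uncovered — not redundant.
2 redundant: P1, P2.

2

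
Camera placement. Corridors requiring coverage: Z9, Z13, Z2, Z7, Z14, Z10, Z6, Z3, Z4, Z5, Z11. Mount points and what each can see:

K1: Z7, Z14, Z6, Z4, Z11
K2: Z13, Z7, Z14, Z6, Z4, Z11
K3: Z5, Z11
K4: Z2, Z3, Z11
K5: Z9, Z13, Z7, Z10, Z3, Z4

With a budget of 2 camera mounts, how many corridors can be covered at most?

9

Choosing K1, K5 covers {Z9, Z13, Z7, Z14, Z10, Z6, Z3, Z4, Z11} — 9 corridors.
No choice of 2 camera mounts does better; here Z2, Z5 are left uncovered.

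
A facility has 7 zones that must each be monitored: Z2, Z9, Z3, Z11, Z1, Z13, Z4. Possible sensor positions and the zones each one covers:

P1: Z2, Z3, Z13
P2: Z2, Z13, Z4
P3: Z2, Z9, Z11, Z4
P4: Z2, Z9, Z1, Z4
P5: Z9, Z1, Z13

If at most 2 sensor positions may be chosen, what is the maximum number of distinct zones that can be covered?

Choosing P1, P3 covers {Z2, Z9, Z3, Z11, Z13, Z4} — 6 zones.
No choice of 2 sensor positions does better; here Z1 is left uncovered.

6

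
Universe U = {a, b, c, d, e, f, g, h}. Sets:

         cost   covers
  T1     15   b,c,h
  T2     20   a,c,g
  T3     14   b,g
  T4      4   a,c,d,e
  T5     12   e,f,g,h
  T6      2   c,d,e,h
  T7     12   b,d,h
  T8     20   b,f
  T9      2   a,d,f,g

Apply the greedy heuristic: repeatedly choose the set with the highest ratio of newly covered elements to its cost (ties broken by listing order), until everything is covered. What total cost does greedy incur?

Pick 1: T6 adds 4 new (c, d, e, h) at cost 2 (ratio 4/2).
Pick 2: T9 adds 3 new (a, f, g) at cost 2 (ratio 3/2).
Pick 3: T7 adds 1 new (b) at cost 12 (ratio 1/12).
Greedy total cost: 2 + 2 + 12 = 16.

16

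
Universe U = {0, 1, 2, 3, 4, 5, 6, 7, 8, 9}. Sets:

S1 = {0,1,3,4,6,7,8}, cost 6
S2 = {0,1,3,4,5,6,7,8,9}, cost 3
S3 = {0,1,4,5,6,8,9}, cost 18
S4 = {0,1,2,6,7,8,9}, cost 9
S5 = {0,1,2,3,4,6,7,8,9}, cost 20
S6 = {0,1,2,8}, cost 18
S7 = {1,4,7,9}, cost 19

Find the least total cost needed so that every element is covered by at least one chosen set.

12

S2, S4 cover every element at cost 3 + 9 = 12.
Any cover uses at least 2 sets; among all covering selections none totals below 12.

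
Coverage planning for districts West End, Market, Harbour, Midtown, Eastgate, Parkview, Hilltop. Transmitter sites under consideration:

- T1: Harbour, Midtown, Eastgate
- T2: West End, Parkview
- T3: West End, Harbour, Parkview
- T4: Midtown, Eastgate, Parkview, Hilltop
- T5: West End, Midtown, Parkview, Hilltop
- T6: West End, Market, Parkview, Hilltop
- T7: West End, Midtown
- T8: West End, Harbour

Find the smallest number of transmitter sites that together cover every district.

T1, T6 together cover {West End, Market, Harbour, Midtown, Eastgate, Parkview, Hilltop} — every district.
No single transmitter site contains all 7 districts, so 2 is optimal.
Greedy (largest uncovered first) would take T4, T3, T6 — 3 transmitter sites — but 2 suffice.

2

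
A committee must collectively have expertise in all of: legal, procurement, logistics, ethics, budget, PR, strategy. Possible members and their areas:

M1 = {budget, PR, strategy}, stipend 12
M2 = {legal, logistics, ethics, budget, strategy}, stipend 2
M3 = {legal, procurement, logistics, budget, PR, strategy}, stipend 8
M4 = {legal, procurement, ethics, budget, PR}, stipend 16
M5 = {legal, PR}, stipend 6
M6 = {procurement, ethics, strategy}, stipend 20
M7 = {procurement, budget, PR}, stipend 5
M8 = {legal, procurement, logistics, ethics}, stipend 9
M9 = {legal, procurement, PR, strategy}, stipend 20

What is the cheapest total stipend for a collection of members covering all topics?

7

M2, M7 cover every topic at stipend 2 + 5 = 7.
Any cover uses at least 2 members; among all covering selections none totals below 7.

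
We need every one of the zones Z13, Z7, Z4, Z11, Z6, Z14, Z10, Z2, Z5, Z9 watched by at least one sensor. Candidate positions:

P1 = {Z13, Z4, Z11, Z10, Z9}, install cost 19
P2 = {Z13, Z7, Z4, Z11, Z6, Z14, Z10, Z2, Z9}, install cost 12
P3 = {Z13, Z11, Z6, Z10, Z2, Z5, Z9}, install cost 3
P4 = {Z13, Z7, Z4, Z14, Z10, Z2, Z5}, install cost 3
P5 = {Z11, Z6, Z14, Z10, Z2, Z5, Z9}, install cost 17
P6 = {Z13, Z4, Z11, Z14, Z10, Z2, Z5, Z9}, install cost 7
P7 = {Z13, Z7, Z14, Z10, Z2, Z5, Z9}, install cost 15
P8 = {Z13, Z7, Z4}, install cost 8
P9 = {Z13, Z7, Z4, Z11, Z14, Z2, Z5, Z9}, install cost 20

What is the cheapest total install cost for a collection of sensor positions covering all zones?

6

P3, P4 cover every zone at install cost 3 + 3 = 6.
Any cover uses at least 2 sensor positions; among all covering selections none totals below 6.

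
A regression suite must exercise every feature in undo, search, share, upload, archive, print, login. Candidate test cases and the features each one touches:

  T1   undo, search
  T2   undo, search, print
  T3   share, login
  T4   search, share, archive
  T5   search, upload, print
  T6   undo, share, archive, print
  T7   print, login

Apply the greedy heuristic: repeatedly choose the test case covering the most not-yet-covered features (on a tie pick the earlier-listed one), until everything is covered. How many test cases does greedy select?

Pick 1: T6 covers 4 new features (undo, share, archive, print).
Pick 2: T5 covers 2 new features (search, upload).
Pick 3: T3 covers 1 new features (login).
Greedy uses 3 test cases.

3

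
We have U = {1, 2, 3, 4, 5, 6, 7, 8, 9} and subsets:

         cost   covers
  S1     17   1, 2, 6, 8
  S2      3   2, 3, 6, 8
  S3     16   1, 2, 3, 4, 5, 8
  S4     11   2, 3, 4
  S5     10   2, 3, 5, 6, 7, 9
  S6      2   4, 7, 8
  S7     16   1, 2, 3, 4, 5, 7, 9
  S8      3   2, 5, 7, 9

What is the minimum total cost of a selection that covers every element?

S2, S7 cover every element at cost 3 + 16 = 19.
Any cover uses at least 2 sets; among all covering selections none totals below 19.
Greedy by coverage-per-cost would pick S6, S2, S8, S3 for 24 — worse than the optimum 19.

19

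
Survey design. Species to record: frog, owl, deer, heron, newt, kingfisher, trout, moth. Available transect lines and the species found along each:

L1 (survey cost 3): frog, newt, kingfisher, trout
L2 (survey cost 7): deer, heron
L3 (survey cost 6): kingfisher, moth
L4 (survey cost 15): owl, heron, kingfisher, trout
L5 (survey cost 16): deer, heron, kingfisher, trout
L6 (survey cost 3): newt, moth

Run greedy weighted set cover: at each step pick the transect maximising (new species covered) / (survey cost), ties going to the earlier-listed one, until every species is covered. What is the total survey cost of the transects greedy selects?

28

Pick 1: L1 adds 4 new (frog, newt, kingfisher, trout) at survey cost 3 (ratio 4/3).
Pick 2: L6 adds 1 new (moth) at survey cost 3 (ratio 1/3).
Pick 3: L2 adds 2 new (deer, heron) at survey cost 7 (ratio 2/7).
Pick 4: L4 adds 1 new (owl) at survey cost 15 (ratio 1/15).
Greedy total survey cost: 3 + 3 + 7 + 15 = 28.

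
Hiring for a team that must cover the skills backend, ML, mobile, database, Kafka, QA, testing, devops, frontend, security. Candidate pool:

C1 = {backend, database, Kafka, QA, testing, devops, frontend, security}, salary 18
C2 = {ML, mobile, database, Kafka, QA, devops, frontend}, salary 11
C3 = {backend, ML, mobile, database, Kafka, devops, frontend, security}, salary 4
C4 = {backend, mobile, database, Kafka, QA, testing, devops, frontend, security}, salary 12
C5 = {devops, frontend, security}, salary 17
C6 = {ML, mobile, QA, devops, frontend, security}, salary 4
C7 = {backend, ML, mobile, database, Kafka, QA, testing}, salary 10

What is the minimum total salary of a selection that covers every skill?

14

C3, C7 cover every skill at salary 4 + 10 = 14.
Any cover uses at least 2 candidates; among all covering selections none totals below 14.
Greedy by coverage-per-salary would pick C3, C6, C7 for 18 — worse than the optimum 14.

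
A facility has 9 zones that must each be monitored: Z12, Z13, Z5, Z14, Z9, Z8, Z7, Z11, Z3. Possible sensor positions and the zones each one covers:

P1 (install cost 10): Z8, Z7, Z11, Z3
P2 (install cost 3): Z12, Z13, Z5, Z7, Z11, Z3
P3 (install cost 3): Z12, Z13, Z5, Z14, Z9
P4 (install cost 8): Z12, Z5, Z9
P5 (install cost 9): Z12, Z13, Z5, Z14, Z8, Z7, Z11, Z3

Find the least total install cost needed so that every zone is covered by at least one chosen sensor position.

P3, P5 cover every zone at install cost 3 + 9 = 12.
Any cover uses at least 2 sensor positions; among all covering selections none totals below 12.

12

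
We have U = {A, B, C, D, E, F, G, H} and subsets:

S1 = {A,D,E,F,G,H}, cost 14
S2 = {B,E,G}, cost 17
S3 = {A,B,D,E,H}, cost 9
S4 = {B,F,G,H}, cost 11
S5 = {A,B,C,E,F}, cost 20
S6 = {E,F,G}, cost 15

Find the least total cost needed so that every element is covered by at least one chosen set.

S1, S5 cover every element at cost 14 + 20 = 34.
Any cover uses at least 2 sets; among all covering selections none totals below 34.

34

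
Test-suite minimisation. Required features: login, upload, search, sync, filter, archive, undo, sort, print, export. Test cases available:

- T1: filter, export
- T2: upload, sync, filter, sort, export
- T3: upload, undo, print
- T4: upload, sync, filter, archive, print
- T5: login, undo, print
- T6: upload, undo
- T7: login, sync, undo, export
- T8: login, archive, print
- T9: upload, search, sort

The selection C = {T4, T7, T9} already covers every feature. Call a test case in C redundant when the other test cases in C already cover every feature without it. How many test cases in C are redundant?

0

Drop T4: filter, archive, print uncovered — not redundant.
Drop T7: login, undo, export uncovered — not redundant.
Drop T9: search, sort uncovered — not redundant.
None of the test cases in C is redundant.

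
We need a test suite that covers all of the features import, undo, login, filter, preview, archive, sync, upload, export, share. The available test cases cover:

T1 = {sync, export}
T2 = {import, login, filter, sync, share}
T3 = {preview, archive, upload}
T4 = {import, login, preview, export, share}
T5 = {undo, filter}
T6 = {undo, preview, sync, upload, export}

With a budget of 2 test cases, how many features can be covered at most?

9

Choosing T2, T6 covers {import, undo, login, filter, preview, sync, upload, export, share} — 9 features.
No choice of 2 test cases does better; here archive is left uncovered.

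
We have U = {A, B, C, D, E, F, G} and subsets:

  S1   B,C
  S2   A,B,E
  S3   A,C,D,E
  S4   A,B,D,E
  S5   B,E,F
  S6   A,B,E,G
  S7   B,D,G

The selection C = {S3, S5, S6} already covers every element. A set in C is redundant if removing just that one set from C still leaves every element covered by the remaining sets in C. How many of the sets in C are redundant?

Drop S3: C, D uncovered — not redundant.
Drop S5: F uncovered — not redundant.
Drop S6: G uncovered — not redundant.
None of the sets in C is redundant.

0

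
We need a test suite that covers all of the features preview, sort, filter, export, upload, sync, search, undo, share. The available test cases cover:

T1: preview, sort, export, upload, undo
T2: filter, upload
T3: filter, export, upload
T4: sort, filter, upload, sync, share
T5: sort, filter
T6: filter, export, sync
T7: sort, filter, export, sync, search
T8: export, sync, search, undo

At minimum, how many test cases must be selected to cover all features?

3

T1, T4, T7 together cover {preview, sort, filter, export, upload, sync, search, undo, share} — every feature.
No 2 of the 8 test cases cover everything (all 28 pairs fall short), so 3 is minimum.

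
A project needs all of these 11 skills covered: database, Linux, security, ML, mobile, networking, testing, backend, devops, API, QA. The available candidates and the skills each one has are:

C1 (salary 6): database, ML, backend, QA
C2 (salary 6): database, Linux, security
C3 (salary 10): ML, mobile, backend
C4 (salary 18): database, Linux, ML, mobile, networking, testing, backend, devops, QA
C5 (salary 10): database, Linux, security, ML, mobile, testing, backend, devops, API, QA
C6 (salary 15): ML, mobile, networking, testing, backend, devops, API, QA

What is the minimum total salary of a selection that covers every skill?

21

C2, C6 cover every skill at salary 6 + 15 = 21.
Any cover uses at least 2 candidates; among all covering selections none totals below 21.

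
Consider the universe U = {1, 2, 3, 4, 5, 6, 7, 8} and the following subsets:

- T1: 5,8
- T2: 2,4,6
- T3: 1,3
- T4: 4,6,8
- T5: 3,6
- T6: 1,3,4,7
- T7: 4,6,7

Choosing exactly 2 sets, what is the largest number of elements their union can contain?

Choosing T1, T6 covers {1, 3, 4, 5, 7, 8} — 6 elements.
No choice of 2 sets does better; here 2, 6 are left uncovered.

6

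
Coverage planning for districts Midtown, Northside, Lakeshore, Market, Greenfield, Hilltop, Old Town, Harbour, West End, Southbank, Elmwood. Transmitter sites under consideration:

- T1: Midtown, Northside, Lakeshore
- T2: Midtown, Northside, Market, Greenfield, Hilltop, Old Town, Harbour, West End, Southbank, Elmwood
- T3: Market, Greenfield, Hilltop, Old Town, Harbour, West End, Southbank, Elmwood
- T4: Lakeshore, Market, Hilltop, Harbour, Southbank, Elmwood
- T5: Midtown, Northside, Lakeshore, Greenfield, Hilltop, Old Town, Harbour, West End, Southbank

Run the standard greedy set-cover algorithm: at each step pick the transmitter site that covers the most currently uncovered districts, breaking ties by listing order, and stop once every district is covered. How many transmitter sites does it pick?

Pick 1: T2 covers 10 new districts (Midtown, Northside, Market, Greenfield, Hilltop, Old Town, Harbour, West End, Southbank, Elmwood).
Pick 2: T1 covers 1 new districts (Lakeshore).
Greedy uses 2 transmitter sites.

2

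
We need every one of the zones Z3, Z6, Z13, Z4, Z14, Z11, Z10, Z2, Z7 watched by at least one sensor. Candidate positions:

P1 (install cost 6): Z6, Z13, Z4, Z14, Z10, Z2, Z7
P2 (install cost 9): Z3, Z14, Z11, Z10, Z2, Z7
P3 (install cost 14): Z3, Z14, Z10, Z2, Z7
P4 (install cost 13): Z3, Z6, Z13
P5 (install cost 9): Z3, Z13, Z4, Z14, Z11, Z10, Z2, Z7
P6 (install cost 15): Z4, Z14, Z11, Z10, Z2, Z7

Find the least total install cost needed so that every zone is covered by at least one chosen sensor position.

P1, P2 cover every zone at install cost 6 + 9 = 15.
Any cover uses at least 2 sensor positions; among all covering selections none totals below 15.

15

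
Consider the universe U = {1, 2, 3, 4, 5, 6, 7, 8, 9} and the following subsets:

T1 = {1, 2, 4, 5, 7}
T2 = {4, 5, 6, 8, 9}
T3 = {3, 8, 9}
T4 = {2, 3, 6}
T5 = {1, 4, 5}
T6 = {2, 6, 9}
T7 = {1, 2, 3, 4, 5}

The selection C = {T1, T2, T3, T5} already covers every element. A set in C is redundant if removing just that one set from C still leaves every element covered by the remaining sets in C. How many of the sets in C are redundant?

Drop T1: 2, 7 uncovered — not redundant.
Drop T2: 6 uncovered — not redundant.
Drop T3: 3 uncovered — not redundant.
Drop T5: the rest still cover every element — redundant.
1 redundant: T5.

1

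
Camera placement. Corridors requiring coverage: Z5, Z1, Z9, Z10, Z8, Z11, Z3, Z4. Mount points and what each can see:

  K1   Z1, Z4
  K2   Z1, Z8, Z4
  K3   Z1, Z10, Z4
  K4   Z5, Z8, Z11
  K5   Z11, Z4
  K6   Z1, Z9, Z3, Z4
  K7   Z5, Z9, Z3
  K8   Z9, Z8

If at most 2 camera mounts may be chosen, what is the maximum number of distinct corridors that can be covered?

7

Choosing K4, K6 covers {Z5, Z1, Z9, Z8, Z11, Z3, Z4} — 7 corridors.
No choice of 2 camera mounts does better; here Z10 is left uncovered.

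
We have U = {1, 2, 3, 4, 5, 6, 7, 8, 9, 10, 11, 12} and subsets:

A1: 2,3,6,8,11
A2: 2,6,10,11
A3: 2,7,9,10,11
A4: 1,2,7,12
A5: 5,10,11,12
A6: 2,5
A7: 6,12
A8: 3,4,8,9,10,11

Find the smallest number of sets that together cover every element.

4

A1, A4, A5, A8 together cover {1, 2, 3, 4, 5, 6, 7, 8, 9, 10, 11, 12} — every element.
No 3 of the 8 sets cover everything (all 56 triples fall short), so 4 is minimum.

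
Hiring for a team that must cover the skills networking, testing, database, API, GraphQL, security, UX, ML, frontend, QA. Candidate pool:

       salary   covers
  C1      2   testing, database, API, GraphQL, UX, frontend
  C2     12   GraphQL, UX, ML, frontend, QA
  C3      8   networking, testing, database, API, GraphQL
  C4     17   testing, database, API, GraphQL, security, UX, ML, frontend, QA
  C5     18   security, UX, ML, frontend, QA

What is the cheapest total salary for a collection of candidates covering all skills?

C3, C4 cover every skill at salary 8 + 17 = 25.
Any cover uses at least 2 candidates; among all covering selections none totals below 25.
Greedy by coverage-per-salary would pick C1, C4, C3 for 27 — worse than the optimum 25.

25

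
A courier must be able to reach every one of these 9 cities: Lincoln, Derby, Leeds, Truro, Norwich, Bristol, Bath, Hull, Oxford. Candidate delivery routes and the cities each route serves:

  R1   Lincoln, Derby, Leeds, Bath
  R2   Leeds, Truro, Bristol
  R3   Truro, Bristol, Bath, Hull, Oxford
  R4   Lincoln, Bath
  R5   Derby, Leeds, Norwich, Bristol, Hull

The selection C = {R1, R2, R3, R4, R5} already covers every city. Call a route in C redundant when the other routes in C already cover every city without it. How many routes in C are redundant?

3

Drop R1: the rest still cover every city — redundant.
Drop R2: the rest still cover every city — redundant.
Drop R3: Oxford uncovered — not redundant.
Drop R4: the rest still cover every city — redundant.
Drop R5: Norwich uncovered — not redundant.
3 redundant: R1, R2, R4.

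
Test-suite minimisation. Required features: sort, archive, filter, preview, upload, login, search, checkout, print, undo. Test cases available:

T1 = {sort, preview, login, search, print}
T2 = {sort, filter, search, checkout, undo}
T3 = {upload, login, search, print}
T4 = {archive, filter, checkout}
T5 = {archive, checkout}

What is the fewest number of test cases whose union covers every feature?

4

T1, T2, T3, T4 together cover {sort, archive, filter, preview, upload, login, search, checkout, print, undo} — every feature.
No 3 of the 5 test cases cover everything (all 10 triples fall short), so 4 is minimum.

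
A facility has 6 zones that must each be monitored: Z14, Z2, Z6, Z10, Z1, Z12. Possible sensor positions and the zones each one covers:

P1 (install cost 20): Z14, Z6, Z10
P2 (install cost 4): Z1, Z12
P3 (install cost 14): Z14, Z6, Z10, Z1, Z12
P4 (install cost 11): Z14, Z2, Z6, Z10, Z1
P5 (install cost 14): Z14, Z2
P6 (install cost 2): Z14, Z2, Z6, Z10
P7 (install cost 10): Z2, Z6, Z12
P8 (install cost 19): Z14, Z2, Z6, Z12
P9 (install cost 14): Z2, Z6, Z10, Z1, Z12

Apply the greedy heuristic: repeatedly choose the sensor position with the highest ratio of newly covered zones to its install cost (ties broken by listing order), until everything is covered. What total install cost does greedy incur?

6

Pick 1: P6 adds 4 new (Z14, Z2, Z6, Z10) at install cost 2 (ratio 4/2).
Pick 2: P2 adds 2 new (Z1, Z12) at install cost 4 (ratio 2/4).
Greedy total install cost: 2 + 4 = 6.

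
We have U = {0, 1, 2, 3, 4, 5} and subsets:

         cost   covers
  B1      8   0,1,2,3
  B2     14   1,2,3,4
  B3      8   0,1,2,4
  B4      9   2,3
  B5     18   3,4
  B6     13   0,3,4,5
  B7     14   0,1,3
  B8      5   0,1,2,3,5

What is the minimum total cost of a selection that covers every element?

13

B3, B8 cover every element at cost 8 + 5 = 13.
Any cover uses at least 2 sets; among all covering selections none totals below 13.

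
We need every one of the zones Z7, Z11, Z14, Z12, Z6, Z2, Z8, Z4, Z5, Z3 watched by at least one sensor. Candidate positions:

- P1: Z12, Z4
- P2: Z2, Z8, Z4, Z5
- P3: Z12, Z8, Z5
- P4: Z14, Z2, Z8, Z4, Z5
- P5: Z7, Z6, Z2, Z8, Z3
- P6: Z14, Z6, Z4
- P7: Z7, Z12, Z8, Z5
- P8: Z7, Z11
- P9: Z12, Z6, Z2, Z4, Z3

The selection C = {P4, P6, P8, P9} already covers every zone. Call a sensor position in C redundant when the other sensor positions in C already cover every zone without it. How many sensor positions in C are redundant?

1

Drop P4: Z8, Z5 uncovered — not redundant.
Drop P6: the rest still cover every zone — redundant.
Drop P8: Z7, Z11 uncovered — not redundant.
Drop P9: Z12, Z3 uncovered — not redundant.
1 redundant: P6.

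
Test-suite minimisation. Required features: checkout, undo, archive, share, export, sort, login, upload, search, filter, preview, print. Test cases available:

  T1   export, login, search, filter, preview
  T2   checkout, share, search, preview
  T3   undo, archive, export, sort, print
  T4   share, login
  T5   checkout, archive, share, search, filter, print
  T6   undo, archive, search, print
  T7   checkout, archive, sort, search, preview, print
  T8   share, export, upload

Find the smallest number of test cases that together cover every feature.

4

T1, T2, T3, T8 together cover {checkout, undo, archive, share, export, sort, login, upload, search, filter, preview, print} — every feature.
No 3 of the 8 test cases cover everything (all 56 triples fall short), so 4 is minimum.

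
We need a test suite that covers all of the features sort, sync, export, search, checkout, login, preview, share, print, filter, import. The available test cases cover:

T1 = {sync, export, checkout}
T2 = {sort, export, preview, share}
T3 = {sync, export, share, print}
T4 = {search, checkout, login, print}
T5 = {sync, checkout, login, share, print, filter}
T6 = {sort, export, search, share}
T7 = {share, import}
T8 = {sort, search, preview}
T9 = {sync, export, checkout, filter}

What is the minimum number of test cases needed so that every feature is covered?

T1, T5, T7, T8 together cover {sort, sync, export, search, checkout, login, preview, share, print, filter, import} — every feature.
No 3 of the 9 test cases cover everything (all 84 triples fall short), so 4 is minimum.

4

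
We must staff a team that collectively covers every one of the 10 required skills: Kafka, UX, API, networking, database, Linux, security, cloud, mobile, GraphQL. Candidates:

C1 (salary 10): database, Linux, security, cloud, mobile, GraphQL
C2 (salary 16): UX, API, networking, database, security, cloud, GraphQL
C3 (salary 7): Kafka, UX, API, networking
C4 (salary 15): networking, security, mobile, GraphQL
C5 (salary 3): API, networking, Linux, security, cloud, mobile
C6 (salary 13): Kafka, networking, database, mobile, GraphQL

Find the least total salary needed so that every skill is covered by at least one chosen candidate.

C1, C3 cover every skill at salary 10 + 7 = 17.
Any cover uses at least 2 candidates; among all covering selections none totals below 17.
Greedy by coverage-per-salary would pick C5, C3, C1 for 20 — worse than the optimum 17.

17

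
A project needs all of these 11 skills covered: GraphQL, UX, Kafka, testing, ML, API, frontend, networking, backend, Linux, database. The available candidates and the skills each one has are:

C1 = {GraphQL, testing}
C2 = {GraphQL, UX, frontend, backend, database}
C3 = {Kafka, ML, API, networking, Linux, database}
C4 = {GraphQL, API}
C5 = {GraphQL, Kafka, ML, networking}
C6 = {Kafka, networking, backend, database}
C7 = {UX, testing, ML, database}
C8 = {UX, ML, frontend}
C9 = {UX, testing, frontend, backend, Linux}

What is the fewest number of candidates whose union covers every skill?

C1, C2, C3 together cover {GraphQL, UX, Kafka, testing, ML, API, frontend, networking, backend, Linux, database} — every skill.
No 2 of the 9 candidates cover everything (all 36 pairs fall short), so 3 is minimum.

3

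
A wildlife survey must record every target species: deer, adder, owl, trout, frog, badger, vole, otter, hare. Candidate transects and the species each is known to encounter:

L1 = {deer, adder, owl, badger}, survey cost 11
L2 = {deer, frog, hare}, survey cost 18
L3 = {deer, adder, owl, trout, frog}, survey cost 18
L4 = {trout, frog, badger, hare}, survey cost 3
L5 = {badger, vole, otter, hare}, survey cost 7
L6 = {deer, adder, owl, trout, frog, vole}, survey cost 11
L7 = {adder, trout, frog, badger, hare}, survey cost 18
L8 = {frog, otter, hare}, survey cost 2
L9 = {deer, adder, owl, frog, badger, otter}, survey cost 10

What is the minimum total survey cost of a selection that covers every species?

16

L4, L6, L8 cover every species at survey cost 3 + 11 + 2 = 16.
Any cover uses at least 2 transects; among all covering selections none totals below 16.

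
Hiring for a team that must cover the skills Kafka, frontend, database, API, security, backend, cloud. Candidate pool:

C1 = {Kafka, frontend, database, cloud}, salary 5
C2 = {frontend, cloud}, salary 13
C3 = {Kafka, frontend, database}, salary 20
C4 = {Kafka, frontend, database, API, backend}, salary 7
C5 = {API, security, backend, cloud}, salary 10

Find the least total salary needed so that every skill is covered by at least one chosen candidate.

15

C1, C5 cover every skill at salary 5 + 10 = 15.
Any cover uses at least 2 candidates; among all covering selections none totals below 15.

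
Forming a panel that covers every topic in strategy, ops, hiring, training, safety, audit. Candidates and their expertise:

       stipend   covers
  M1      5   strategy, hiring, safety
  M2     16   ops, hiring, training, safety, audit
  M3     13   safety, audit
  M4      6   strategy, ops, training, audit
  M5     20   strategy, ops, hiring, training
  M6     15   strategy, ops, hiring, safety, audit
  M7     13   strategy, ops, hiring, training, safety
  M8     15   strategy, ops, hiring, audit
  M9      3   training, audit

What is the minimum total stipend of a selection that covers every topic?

11

M1, M4 cover every topic at stipend 5 + 6 = 11.
Any cover uses at least 2 members; among all covering selections none totals below 11.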